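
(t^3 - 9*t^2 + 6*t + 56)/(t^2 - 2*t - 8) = t - 7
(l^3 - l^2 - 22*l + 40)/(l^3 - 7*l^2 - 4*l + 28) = (l^2 + l - 20)/(l^2 - 5*l - 14)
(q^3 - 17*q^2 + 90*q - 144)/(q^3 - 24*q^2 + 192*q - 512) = (q^2 - 9*q + 18)/(q^2 - 16*q + 64)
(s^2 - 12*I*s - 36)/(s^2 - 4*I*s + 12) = (s - 6*I)/(s + 2*I)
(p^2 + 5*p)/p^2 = (p + 5)/p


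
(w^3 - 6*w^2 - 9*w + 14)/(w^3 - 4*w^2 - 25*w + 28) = (w + 2)/(w + 4)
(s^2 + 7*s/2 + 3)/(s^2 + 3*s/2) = (s + 2)/s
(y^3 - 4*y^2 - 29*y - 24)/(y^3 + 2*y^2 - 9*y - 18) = (y^2 - 7*y - 8)/(y^2 - y - 6)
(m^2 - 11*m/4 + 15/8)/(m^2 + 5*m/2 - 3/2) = (8*m^2 - 22*m + 15)/(4*(2*m^2 + 5*m - 3))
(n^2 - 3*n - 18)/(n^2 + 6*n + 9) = (n - 6)/(n + 3)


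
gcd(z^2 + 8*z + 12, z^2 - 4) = z + 2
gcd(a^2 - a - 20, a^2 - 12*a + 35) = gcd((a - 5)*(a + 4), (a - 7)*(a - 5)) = a - 5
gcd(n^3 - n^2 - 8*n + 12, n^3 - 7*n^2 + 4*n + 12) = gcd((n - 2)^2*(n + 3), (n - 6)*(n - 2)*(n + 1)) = n - 2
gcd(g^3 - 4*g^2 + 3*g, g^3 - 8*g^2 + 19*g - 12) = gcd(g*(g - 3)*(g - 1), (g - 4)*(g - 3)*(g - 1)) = g^2 - 4*g + 3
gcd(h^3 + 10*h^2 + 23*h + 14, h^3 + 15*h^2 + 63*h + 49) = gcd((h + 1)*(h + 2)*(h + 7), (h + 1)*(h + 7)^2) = h^2 + 8*h + 7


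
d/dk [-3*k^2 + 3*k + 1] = 3 - 6*k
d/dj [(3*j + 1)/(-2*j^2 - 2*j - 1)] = (6*j^2 + 4*j - 1)/(4*j^4 + 8*j^3 + 8*j^2 + 4*j + 1)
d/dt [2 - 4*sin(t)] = -4*cos(t)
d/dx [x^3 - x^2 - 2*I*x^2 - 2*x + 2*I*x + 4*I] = 3*x^2 - 2*x - 4*I*x - 2 + 2*I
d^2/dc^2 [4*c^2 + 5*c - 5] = 8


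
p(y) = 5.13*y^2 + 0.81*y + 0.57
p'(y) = 10.26*y + 0.81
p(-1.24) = 7.45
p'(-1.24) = -11.91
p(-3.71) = 68.17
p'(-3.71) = -37.25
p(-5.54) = 153.53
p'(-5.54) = -56.03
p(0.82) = 4.68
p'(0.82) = 9.22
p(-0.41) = 1.10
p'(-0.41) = -3.40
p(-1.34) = 8.70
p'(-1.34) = -12.94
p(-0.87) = 3.75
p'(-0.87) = -8.12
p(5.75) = 174.84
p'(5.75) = 59.80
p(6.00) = 190.11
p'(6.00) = 62.37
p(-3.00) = 44.31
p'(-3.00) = -29.97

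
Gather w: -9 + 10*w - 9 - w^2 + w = -w^2 + 11*w - 18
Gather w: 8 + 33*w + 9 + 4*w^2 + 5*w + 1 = 4*w^2 + 38*w + 18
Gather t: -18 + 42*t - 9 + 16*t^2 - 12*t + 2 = 16*t^2 + 30*t - 25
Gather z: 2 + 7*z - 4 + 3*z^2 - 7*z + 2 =3*z^2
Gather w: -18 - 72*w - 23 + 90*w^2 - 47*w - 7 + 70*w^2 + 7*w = 160*w^2 - 112*w - 48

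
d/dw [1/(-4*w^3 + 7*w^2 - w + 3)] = (12*w^2 - 14*w + 1)/(4*w^3 - 7*w^2 + w - 3)^2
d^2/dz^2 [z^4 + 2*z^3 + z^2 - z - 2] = 12*z^2 + 12*z + 2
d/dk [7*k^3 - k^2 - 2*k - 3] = 21*k^2 - 2*k - 2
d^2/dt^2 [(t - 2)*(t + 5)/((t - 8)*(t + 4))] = 2*(7*t^3 + 66*t^2 + 408*t + 160)/(t^6 - 12*t^5 - 48*t^4 + 704*t^3 + 1536*t^2 - 12288*t - 32768)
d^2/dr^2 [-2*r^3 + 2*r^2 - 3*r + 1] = 4 - 12*r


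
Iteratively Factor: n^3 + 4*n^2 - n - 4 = (n + 4)*(n^2 - 1) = (n + 1)*(n + 4)*(n - 1)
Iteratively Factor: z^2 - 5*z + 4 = (z - 4)*(z - 1)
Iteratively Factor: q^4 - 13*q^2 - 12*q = (q + 3)*(q^3 - 3*q^2 - 4*q) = (q - 4)*(q + 3)*(q^2 + q) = q*(q - 4)*(q + 3)*(q + 1)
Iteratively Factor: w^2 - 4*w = (w - 4)*(w)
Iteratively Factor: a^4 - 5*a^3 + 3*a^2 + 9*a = (a - 3)*(a^3 - 2*a^2 - 3*a) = (a - 3)^2*(a^2 + a) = a*(a - 3)^2*(a + 1)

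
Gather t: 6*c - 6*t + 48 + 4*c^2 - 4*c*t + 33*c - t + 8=4*c^2 + 39*c + t*(-4*c - 7) + 56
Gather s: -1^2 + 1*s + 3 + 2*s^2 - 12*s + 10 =2*s^2 - 11*s + 12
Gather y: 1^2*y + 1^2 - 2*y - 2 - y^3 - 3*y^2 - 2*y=-y^3 - 3*y^2 - 3*y - 1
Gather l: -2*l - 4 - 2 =-2*l - 6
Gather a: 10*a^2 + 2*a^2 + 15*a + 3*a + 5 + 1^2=12*a^2 + 18*a + 6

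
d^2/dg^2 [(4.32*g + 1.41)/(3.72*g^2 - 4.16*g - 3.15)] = ((25.452 - 96.4224*g)*(-3.72*g^2 + 4.16*g + 3.15) - (4.32*g + 1.41)*(7.44*g - 4.16)*(14.88*g - 8.32))/(-3.72*g^2 + 4.16*g + 3.15)^3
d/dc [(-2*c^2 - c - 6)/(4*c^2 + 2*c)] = 3*(4*c + 1)/(c^2*(4*c^2 + 4*c + 1))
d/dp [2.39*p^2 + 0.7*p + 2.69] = 4.78*p + 0.7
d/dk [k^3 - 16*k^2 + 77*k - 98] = 3*k^2 - 32*k + 77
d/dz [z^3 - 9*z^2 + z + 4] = 3*z^2 - 18*z + 1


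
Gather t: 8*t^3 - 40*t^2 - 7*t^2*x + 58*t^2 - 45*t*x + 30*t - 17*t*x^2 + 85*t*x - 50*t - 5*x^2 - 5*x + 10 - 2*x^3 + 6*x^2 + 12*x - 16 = 8*t^3 + t^2*(18 - 7*x) + t*(-17*x^2 + 40*x - 20) - 2*x^3 + x^2 + 7*x - 6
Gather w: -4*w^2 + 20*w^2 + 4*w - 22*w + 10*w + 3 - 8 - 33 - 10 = 16*w^2 - 8*w - 48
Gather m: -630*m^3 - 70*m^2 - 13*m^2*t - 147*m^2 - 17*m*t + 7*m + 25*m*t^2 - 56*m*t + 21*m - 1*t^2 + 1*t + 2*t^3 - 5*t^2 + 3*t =-630*m^3 + m^2*(-13*t - 217) + m*(25*t^2 - 73*t + 28) + 2*t^3 - 6*t^2 + 4*t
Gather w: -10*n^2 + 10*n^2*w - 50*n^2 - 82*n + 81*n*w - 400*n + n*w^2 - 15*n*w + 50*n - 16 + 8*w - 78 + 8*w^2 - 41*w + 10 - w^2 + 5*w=-60*n^2 - 432*n + w^2*(n + 7) + w*(10*n^2 + 66*n - 28) - 84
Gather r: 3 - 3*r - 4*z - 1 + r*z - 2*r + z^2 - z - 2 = r*(z - 5) + z^2 - 5*z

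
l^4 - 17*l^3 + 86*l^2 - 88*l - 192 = (l - 8)*(l - 6)*(l - 4)*(l + 1)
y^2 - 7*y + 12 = (y - 4)*(y - 3)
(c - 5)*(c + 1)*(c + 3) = c^3 - c^2 - 17*c - 15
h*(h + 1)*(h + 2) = h^3 + 3*h^2 + 2*h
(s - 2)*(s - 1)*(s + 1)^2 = s^4 - s^3 - 3*s^2 + s + 2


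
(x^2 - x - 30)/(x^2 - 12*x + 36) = (x + 5)/(x - 6)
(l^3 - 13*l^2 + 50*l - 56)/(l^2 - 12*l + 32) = (l^2 - 9*l + 14)/(l - 8)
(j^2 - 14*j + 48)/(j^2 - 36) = (j - 8)/(j + 6)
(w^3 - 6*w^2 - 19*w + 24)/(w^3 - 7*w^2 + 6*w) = (w^2 - 5*w - 24)/(w*(w - 6))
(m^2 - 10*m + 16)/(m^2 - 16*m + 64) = (m - 2)/(m - 8)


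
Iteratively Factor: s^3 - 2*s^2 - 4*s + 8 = (s - 2)*(s^2 - 4) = (s - 2)^2*(s + 2)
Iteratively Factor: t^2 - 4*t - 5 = (t + 1)*(t - 5)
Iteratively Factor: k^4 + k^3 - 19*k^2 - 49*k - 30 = (k + 2)*(k^3 - k^2 - 17*k - 15) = (k - 5)*(k + 2)*(k^2 + 4*k + 3) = (k - 5)*(k + 1)*(k + 2)*(k + 3)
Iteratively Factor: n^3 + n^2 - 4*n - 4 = (n + 2)*(n^2 - n - 2) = (n + 1)*(n + 2)*(n - 2)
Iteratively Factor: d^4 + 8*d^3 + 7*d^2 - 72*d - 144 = (d - 3)*(d^3 + 11*d^2 + 40*d + 48) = (d - 3)*(d + 4)*(d^2 + 7*d + 12) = (d - 3)*(d + 4)^2*(d + 3)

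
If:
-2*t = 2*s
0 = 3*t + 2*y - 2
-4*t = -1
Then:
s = -1/4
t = 1/4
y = 5/8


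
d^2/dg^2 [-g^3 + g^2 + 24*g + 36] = 2 - 6*g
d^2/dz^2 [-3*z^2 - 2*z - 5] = -6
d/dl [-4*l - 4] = -4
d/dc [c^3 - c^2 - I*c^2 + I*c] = 3*c^2 - 2*c - 2*I*c + I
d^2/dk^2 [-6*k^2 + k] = -12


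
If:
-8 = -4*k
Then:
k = 2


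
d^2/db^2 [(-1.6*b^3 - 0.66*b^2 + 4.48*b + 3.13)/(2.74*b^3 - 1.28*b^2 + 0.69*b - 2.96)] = (2.8421709430404e-14*b^7 - 21.133072*b^6 + 219.954048*b^5 + 39.4790159999999*b^4 - 243.405568*b^3 + 536.900412*b^2 - 50.227488*b - 14.00291)/(20.570824*b^9 - 28.829184*b^8 + 29.00838*b^7 - 83.284448*b^6 + 69.592902*b^5 - 49.954272*b^4 + 88.034493*b^3 - 37.872312*b^2 + 18.136512*b - 25.934336)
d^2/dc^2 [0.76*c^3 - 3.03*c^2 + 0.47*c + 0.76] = 4.56*c - 6.06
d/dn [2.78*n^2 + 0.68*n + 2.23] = 5.56*n + 0.68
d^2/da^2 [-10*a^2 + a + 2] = -20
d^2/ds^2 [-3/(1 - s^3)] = 18*s*(2*s^3 + 1)/(s^3 - 1)^3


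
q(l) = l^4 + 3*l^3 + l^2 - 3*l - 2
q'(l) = 4*l^3 + 9*l^2 + 2*l - 3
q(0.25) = -2.64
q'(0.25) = -1.88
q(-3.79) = 66.74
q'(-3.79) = -99.06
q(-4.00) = 90.00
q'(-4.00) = -123.00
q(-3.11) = 20.31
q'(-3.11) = -42.49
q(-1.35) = -0.19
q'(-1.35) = 0.86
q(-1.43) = -0.26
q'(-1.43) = 0.85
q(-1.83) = -0.33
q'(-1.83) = -1.03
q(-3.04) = 17.49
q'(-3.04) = -38.28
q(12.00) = 26026.00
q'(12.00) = 8229.00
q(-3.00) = 16.00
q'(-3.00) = -36.00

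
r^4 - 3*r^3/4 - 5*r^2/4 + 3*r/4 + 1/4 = (r - 1)^2*(r + 1/4)*(r + 1)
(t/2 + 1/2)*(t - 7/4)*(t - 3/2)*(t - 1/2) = t^4/2 - 11*t^3/8 + t^2/4 + 47*t/32 - 21/32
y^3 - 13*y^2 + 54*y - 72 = (y - 6)*(y - 4)*(y - 3)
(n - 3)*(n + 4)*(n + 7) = n^3 + 8*n^2 - 5*n - 84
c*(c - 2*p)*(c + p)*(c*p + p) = c^4*p - c^3*p^2 + c^3*p - 2*c^2*p^3 - c^2*p^2 - 2*c*p^3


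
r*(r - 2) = r^2 - 2*r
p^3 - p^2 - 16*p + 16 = (p - 4)*(p - 1)*(p + 4)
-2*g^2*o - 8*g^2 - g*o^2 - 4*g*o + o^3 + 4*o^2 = (-2*g + o)*(g + o)*(o + 4)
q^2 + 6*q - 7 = (q - 1)*(q + 7)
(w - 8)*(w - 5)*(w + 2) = w^3 - 11*w^2 + 14*w + 80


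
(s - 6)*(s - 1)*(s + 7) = s^3 - 43*s + 42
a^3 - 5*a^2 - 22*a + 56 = (a - 7)*(a - 2)*(a + 4)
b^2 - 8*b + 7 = (b - 7)*(b - 1)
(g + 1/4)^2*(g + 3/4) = g^3 + 5*g^2/4 + 7*g/16 + 3/64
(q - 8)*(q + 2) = q^2 - 6*q - 16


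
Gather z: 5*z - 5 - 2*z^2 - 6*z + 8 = -2*z^2 - z + 3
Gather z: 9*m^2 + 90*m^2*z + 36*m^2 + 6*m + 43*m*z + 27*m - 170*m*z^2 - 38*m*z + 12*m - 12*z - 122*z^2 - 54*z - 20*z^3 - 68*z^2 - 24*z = 45*m^2 + 45*m - 20*z^3 + z^2*(-170*m - 190) + z*(90*m^2 + 5*m - 90)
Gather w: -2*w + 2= 2 - 2*w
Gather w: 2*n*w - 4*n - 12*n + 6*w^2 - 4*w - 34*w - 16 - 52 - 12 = -16*n + 6*w^2 + w*(2*n - 38) - 80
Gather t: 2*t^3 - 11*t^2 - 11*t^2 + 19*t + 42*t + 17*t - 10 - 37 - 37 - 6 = 2*t^3 - 22*t^2 + 78*t - 90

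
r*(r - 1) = r^2 - r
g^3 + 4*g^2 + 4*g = g*(g + 2)^2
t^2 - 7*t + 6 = (t - 6)*(t - 1)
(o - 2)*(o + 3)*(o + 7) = o^3 + 8*o^2 + o - 42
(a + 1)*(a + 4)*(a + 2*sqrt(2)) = a^3 + 2*sqrt(2)*a^2 + 5*a^2 + 4*a + 10*sqrt(2)*a + 8*sqrt(2)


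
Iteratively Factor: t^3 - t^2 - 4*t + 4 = (t + 2)*(t^2 - 3*t + 2) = (t - 2)*(t + 2)*(t - 1)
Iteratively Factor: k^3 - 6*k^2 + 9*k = (k)*(k^2 - 6*k + 9) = k*(k - 3)*(k - 3)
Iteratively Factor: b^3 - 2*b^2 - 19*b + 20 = (b + 4)*(b^2 - 6*b + 5) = (b - 1)*(b + 4)*(b - 5)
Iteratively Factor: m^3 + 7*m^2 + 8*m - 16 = (m - 1)*(m^2 + 8*m + 16) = (m - 1)*(m + 4)*(m + 4)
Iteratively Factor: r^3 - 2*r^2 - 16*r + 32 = (r - 4)*(r^2 + 2*r - 8) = (r - 4)*(r + 4)*(r - 2)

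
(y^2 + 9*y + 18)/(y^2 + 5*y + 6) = (y + 6)/(y + 2)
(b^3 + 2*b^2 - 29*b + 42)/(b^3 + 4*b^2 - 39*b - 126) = (b^2 - 5*b + 6)/(b^2 - 3*b - 18)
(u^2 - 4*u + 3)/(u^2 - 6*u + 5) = (u - 3)/(u - 5)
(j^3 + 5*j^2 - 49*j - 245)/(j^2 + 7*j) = j - 2 - 35/j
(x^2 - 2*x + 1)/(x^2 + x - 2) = (x - 1)/(x + 2)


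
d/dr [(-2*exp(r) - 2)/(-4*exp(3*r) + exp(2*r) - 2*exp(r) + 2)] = 2*(-2*(exp(r) + 1)*(6*exp(2*r) - exp(r) + 1) + 4*exp(3*r) - exp(2*r) + 2*exp(r) - 2)*exp(r)/(4*exp(3*r) - exp(2*r) + 2*exp(r) - 2)^2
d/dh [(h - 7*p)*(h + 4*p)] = 2*h - 3*p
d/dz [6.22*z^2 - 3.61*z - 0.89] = 12.44*z - 3.61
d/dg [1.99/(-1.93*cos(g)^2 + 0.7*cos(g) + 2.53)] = (1.393 - 7.6814*cos(g))*sin(g)/(-1.93*cos(g)^2 + 0.7*cos(g) + 2.53)^2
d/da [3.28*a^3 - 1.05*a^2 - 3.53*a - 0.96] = 9.84*a^2 - 2.1*a - 3.53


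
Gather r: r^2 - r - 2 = r^2 - r - 2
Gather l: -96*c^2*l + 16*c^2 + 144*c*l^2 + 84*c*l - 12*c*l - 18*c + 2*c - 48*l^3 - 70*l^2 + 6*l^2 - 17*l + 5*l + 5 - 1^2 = 16*c^2 - 16*c - 48*l^3 + l^2*(144*c - 64) + l*(-96*c^2 + 72*c - 12) + 4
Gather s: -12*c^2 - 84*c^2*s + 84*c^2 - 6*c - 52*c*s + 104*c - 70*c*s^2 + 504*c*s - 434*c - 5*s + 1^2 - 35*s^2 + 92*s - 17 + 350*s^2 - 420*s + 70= 72*c^2 - 336*c + s^2*(315 - 70*c) + s*(-84*c^2 + 452*c - 333) + 54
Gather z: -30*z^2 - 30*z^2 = -60*z^2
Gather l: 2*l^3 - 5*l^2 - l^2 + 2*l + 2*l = 2*l^3 - 6*l^2 + 4*l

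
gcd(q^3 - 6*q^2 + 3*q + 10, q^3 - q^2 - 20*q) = q - 5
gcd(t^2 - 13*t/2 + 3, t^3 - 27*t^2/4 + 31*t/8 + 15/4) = t - 6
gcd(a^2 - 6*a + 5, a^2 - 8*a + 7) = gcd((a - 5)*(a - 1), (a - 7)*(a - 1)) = a - 1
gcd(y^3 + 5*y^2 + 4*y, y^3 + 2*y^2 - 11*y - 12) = y^2 + 5*y + 4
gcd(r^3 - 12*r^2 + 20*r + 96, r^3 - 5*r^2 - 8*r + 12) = r^2 - 4*r - 12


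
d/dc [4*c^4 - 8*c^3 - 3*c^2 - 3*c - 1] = 16*c^3 - 24*c^2 - 6*c - 3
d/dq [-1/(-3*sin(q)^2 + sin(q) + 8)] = (1 - 6*sin(q))*cos(q)/(-3*sin(q)^2 + sin(q) + 8)^2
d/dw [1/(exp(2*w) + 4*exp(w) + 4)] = 2*(-exp(w) - 2)*exp(w)/(exp(2*w) + 4*exp(w) + 4)^2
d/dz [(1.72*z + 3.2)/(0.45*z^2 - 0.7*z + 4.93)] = (-0.774*z^2 - 2.88*z + 10.7196)/(0.2025*z^4 - 0.63*z^3 + 4.927*z^2 - 6.902*z + 24.3049)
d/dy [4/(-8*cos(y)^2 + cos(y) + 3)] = 4*(1 - 16*cos(y))*sin(y)/(-8*cos(y)^2 + cos(y) + 3)^2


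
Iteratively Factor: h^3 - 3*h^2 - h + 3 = (h - 3)*(h^2 - 1) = (h - 3)*(h + 1)*(h - 1)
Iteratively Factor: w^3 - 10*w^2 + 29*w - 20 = (w - 5)*(w^2 - 5*w + 4) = (w - 5)*(w - 1)*(w - 4)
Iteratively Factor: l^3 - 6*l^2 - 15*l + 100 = (l - 5)*(l^2 - l - 20) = (l - 5)^2*(l + 4)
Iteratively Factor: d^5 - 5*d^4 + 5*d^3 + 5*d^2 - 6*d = (d)*(d^4 - 5*d^3 + 5*d^2 + 5*d - 6) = d*(d - 2)*(d^3 - 3*d^2 - d + 3) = d*(d - 2)*(d + 1)*(d^2 - 4*d + 3) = d*(d - 3)*(d - 2)*(d + 1)*(d - 1)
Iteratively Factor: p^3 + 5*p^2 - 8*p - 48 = (p - 3)*(p^2 + 8*p + 16) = (p - 3)*(p + 4)*(p + 4)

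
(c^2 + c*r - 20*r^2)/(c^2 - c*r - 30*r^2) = (-c + 4*r)/(-c + 6*r)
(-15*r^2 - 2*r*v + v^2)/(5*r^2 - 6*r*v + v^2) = (-3*r - v)/(r - v)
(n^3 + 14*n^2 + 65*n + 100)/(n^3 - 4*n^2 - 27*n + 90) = (n^2 + 9*n + 20)/(n^2 - 9*n + 18)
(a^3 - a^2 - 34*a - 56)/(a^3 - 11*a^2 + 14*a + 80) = (a^2 - 3*a - 28)/(a^2 - 13*a + 40)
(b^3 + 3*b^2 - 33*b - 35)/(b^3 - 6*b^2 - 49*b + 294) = (b^2 - 4*b - 5)/(b^2 - 13*b + 42)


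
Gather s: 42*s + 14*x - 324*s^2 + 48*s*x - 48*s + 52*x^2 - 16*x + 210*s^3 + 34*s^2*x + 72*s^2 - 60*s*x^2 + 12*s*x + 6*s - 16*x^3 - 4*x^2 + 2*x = 210*s^3 + s^2*(34*x - 252) + s*(-60*x^2 + 60*x) - 16*x^3 + 48*x^2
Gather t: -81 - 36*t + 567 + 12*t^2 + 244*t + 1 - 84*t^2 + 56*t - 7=-72*t^2 + 264*t + 480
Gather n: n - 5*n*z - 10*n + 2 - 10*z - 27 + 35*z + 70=n*(-5*z - 9) + 25*z + 45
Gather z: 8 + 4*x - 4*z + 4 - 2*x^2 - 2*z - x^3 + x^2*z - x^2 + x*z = -x^3 - 3*x^2 + 4*x + z*(x^2 + x - 6) + 12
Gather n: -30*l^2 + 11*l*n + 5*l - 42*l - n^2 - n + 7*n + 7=-30*l^2 - 37*l - n^2 + n*(11*l + 6) + 7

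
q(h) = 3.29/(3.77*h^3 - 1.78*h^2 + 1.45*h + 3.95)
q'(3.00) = -0.03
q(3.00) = 0.03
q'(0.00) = -0.31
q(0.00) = 0.83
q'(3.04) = -0.03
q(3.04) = 0.03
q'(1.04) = -0.54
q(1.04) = 0.42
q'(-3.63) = -0.01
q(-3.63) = -0.02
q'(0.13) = -0.23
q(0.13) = 0.80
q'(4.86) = -0.01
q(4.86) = 0.01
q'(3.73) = -0.01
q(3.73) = 0.02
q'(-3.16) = -0.02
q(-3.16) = -0.02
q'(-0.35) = -1.43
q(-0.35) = 1.07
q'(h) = 3.29*(-11.31*h^2 + 3.56*h - 1.45)/(3.77*h^3 - 1.78*h^2 + 1.45*h + 3.95)^2 = (-37.2099*h^2 + 11.7124*h - 4.7705)/(3.77*h^3 - 1.78*h^2 + 1.45*h + 3.95)^2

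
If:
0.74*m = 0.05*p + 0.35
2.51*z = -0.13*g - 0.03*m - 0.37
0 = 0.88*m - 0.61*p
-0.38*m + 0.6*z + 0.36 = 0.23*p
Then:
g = -3.39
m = 0.52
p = 0.76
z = 0.02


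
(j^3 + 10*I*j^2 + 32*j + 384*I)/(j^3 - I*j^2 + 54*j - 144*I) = (j + 8*I)/(j - 3*I)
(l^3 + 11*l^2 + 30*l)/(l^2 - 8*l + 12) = l*(l^2 + 11*l + 30)/(l^2 - 8*l + 12)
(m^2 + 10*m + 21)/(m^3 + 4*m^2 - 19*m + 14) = (m + 3)/(m^2 - 3*m + 2)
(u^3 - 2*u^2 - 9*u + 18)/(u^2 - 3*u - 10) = (-u^3 + 2*u^2 + 9*u - 18)/(-u^2 + 3*u + 10)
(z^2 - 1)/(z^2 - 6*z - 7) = (z - 1)/(z - 7)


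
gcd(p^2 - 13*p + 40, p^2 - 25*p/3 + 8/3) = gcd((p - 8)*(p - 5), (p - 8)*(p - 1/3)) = p - 8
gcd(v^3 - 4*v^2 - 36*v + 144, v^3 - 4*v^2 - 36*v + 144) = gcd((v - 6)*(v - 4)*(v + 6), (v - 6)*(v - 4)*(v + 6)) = v^3 - 4*v^2 - 36*v + 144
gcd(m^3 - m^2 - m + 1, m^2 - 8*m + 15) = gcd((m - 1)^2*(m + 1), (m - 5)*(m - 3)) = 1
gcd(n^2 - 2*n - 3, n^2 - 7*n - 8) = n + 1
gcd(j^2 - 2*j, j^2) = j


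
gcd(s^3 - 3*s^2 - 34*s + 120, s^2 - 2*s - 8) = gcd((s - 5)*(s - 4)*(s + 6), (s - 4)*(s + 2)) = s - 4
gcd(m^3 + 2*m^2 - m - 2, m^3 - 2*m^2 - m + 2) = m^2 - 1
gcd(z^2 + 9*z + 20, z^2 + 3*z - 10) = z + 5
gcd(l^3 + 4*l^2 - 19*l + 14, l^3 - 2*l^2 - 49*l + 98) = l^2 + 5*l - 14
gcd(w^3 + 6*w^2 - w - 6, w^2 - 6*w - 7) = w + 1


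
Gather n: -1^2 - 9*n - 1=-9*n - 2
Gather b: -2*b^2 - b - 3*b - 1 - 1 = -2*b^2 - 4*b - 2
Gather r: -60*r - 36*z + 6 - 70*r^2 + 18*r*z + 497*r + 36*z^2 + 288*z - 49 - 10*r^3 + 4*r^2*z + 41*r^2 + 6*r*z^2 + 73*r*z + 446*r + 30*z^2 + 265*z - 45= -10*r^3 + r^2*(4*z - 29) + r*(6*z^2 + 91*z + 883) + 66*z^2 + 517*z - 88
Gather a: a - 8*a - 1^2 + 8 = 7 - 7*a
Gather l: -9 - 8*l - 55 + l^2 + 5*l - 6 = l^2 - 3*l - 70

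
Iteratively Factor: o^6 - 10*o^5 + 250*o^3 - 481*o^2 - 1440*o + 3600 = (o - 4)*(o^5 - 6*o^4 - 24*o^3 + 154*o^2 + 135*o - 900) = (o - 4)*(o + 3)*(o^4 - 9*o^3 + 3*o^2 + 145*o - 300) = (o - 4)*(o + 3)*(o + 4)*(o^3 - 13*o^2 + 55*o - 75) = (o - 5)*(o - 4)*(o + 3)*(o + 4)*(o^2 - 8*o + 15) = (o - 5)*(o - 4)*(o - 3)*(o + 3)*(o + 4)*(o - 5)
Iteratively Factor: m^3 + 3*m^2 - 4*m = (m)*(m^2 + 3*m - 4) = m*(m + 4)*(m - 1)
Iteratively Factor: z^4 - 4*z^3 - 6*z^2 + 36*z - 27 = (z + 3)*(z^3 - 7*z^2 + 15*z - 9) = (z - 1)*(z + 3)*(z^2 - 6*z + 9) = (z - 3)*(z - 1)*(z + 3)*(z - 3)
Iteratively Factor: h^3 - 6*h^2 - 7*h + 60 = (h - 4)*(h^2 - 2*h - 15) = (h - 5)*(h - 4)*(h + 3)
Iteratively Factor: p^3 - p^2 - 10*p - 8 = (p + 1)*(p^2 - 2*p - 8) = (p - 4)*(p + 1)*(p + 2)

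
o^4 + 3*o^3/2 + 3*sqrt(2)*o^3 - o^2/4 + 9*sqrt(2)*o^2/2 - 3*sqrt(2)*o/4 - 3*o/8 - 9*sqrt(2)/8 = (o - 1/2)*(o + 1/2)*(o + 3/2)*(o + 3*sqrt(2))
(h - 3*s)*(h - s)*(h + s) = h^3 - 3*h^2*s - h*s^2 + 3*s^3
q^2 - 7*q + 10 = (q - 5)*(q - 2)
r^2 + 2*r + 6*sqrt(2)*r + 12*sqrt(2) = (r + 2)*(r + 6*sqrt(2))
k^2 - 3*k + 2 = (k - 2)*(k - 1)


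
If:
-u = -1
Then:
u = 1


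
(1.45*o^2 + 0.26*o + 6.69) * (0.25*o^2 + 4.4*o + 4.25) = 0.3625*o^4 + 6.445*o^3 + 8.979*o^2 + 30.541*o + 28.4325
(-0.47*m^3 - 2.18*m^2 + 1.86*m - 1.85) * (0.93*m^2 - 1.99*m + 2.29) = -0.4371*m^5 - 1.0921*m^4 + 4.9917*m^3 - 10.4141*m^2 + 7.9409*m - 4.2365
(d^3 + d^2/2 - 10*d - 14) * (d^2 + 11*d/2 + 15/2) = d^5 + 6*d^4 + d^3/4 - 261*d^2/4 - 152*d - 105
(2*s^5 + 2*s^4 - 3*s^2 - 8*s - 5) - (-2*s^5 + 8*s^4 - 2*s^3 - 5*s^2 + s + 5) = 4*s^5 - 6*s^4 + 2*s^3 + 2*s^2 - 9*s - 10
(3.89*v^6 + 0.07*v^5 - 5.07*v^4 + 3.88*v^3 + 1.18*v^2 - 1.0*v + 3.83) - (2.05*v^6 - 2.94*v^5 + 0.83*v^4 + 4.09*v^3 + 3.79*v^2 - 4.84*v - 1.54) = 1.84*v^6 + 3.01*v^5 - 5.9*v^4 - 0.21*v^3 - 2.61*v^2 + 3.84*v + 5.37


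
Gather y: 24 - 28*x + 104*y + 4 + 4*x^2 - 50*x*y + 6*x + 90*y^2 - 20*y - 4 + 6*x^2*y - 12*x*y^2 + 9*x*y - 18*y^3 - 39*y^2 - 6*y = 4*x^2 - 22*x - 18*y^3 + y^2*(51 - 12*x) + y*(6*x^2 - 41*x + 78) + 24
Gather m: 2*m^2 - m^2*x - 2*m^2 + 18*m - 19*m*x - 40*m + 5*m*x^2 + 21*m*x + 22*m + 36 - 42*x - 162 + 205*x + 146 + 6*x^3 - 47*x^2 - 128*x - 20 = -m^2*x + m*(5*x^2 + 2*x) + 6*x^3 - 47*x^2 + 35*x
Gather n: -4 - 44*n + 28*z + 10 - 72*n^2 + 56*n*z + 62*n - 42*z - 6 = -72*n^2 + n*(56*z + 18) - 14*z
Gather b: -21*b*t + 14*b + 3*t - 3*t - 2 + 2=b*(14 - 21*t)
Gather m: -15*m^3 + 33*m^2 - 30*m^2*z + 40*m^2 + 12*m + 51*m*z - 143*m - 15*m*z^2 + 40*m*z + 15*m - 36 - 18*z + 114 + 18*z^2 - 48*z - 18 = -15*m^3 + m^2*(73 - 30*z) + m*(-15*z^2 + 91*z - 116) + 18*z^2 - 66*z + 60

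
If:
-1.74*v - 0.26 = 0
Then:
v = -0.15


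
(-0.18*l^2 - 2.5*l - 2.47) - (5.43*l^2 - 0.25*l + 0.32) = -5.61*l^2 - 2.25*l - 2.79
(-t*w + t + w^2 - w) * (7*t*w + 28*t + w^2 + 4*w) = -7*t^2*w^2 - 21*t^2*w + 28*t^2 + 6*t*w^3 + 18*t*w^2 - 24*t*w + w^4 + 3*w^3 - 4*w^2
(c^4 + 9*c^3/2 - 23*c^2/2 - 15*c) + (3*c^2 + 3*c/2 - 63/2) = c^4 + 9*c^3/2 - 17*c^2/2 - 27*c/2 - 63/2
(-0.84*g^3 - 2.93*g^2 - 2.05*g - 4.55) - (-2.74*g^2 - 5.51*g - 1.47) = -0.84*g^3 - 0.19*g^2 + 3.46*g - 3.08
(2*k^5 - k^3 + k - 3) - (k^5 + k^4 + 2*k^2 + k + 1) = k^5 - k^4 - k^3 - 2*k^2 - 4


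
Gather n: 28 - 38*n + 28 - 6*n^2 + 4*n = -6*n^2 - 34*n + 56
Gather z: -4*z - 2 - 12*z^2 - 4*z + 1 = -12*z^2 - 8*z - 1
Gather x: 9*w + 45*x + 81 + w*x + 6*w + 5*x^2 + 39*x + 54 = 15*w + 5*x^2 + x*(w + 84) + 135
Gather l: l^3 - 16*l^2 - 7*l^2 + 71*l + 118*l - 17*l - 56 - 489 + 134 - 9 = l^3 - 23*l^2 + 172*l - 420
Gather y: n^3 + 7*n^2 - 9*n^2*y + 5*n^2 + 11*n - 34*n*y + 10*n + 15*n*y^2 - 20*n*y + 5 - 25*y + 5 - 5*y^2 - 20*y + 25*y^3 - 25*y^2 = n^3 + 12*n^2 + 21*n + 25*y^3 + y^2*(15*n - 30) + y*(-9*n^2 - 54*n - 45) + 10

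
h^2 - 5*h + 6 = (h - 3)*(h - 2)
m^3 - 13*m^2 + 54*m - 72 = (m - 6)*(m - 4)*(m - 3)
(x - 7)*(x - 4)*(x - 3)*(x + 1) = x^4 - 13*x^3 + 47*x^2 - 23*x - 84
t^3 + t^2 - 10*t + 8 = (t - 2)*(t - 1)*(t + 4)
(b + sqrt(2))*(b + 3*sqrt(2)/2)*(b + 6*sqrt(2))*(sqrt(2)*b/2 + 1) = sqrt(2)*b^4/2 + 19*b^3/2 + 25*sqrt(2)*b^2 + 51*b + 18*sqrt(2)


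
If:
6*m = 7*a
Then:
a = 6*m/7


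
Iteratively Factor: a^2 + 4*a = (a)*(a + 4)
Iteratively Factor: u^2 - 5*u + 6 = (u - 3)*(u - 2)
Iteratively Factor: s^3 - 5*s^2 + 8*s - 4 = (s - 1)*(s^2 - 4*s + 4) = (s - 2)*(s - 1)*(s - 2)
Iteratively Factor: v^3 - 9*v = (v)*(v^2 - 9) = v*(v + 3)*(v - 3)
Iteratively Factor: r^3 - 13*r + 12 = (r + 4)*(r^2 - 4*r + 3) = (r - 1)*(r + 4)*(r - 3)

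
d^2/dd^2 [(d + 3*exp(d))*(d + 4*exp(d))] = 7*d*exp(d) + 48*exp(2*d) + 14*exp(d) + 2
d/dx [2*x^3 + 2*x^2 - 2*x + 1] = 6*x^2 + 4*x - 2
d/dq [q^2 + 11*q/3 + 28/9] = 2*q + 11/3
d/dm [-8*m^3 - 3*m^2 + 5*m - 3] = -24*m^2 - 6*m + 5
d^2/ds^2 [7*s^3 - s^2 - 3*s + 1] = 42*s - 2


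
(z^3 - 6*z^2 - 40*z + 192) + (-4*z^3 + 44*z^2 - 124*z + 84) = -3*z^3 + 38*z^2 - 164*z + 276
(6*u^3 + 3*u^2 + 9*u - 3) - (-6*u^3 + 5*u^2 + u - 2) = 12*u^3 - 2*u^2 + 8*u - 1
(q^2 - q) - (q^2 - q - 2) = 2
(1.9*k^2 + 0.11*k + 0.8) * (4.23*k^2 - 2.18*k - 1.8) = 8.037*k^4 - 3.6767*k^3 - 0.2758*k^2 - 1.942*k - 1.44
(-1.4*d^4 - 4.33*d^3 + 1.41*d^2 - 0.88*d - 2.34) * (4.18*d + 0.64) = -5.852*d^5 - 18.9954*d^4 + 3.1226*d^3 - 2.776*d^2 - 10.3444*d - 1.4976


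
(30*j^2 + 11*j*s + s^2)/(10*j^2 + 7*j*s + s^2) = (6*j + s)/(2*j + s)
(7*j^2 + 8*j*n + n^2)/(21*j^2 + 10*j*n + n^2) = (j + n)/(3*j + n)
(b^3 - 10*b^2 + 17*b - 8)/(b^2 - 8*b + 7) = (b^2 - 9*b + 8)/(b - 7)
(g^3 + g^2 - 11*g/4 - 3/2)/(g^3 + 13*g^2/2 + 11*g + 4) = (g - 3/2)/(g + 4)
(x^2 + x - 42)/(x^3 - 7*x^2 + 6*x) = (x + 7)/(x*(x - 1))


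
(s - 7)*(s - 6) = s^2 - 13*s + 42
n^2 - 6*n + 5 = (n - 5)*(n - 1)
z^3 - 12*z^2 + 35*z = z*(z - 7)*(z - 5)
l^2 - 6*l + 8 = (l - 4)*(l - 2)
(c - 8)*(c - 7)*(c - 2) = c^3 - 17*c^2 + 86*c - 112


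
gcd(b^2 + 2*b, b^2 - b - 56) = 1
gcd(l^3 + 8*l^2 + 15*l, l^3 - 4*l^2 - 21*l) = l^2 + 3*l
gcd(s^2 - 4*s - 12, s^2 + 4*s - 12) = 1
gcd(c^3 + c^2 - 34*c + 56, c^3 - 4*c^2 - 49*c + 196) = c^2 + 3*c - 28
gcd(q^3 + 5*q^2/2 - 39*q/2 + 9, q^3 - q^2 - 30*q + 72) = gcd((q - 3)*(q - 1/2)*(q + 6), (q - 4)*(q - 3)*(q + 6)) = q^2 + 3*q - 18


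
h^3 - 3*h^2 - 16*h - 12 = (h - 6)*(h + 1)*(h + 2)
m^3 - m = m*(m - 1)*(m + 1)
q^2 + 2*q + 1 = (q + 1)^2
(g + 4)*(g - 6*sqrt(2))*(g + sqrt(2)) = g^3 - 5*sqrt(2)*g^2 + 4*g^2 - 20*sqrt(2)*g - 12*g - 48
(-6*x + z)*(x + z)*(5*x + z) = -30*x^3 - 31*x^2*z + z^3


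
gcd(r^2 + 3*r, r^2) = r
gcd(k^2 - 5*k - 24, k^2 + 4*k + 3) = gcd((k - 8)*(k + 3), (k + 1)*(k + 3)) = k + 3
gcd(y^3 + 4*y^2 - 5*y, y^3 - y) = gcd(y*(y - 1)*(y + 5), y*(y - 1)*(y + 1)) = y^2 - y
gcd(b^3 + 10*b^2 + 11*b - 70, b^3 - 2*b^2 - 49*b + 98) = b^2 + 5*b - 14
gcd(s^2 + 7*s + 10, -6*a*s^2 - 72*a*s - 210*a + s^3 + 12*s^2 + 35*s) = s + 5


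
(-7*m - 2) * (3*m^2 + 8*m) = -21*m^3 - 62*m^2 - 16*m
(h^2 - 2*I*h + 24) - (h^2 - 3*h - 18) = 3*h - 2*I*h + 42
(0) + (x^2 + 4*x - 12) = x^2 + 4*x - 12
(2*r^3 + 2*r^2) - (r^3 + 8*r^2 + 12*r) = r^3 - 6*r^2 - 12*r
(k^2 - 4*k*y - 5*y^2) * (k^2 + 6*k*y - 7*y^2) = k^4 + 2*k^3*y - 36*k^2*y^2 - 2*k*y^3 + 35*y^4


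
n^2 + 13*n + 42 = (n + 6)*(n + 7)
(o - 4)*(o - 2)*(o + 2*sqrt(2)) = o^3 - 6*o^2 + 2*sqrt(2)*o^2 - 12*sqrt(2)*o + 8*o + 16*sqrt(2)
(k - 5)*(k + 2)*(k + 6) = k^3 + 3*k^2 - 28*k - 60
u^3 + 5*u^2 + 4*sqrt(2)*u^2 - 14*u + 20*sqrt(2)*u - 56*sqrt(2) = (u - 2)*(u + 7)*(u + 4*sqrt(2))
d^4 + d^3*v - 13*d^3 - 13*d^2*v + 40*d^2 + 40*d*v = d*(d - 8)*(d - 5)*(d + v)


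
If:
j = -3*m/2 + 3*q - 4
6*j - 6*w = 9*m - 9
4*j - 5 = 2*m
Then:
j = 21/8 - w/2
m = 11/4 - w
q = 43/12 - 2*w/3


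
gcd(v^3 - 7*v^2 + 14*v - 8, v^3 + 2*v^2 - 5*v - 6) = v - 2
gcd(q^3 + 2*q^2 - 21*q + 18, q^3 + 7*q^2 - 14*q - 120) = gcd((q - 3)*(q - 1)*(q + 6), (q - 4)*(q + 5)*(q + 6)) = q + 6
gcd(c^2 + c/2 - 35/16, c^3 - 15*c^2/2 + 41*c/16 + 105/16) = c - 5/4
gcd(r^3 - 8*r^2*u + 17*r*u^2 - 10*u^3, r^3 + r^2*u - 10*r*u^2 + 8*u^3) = r^2 - 3*r*u + 2*u^2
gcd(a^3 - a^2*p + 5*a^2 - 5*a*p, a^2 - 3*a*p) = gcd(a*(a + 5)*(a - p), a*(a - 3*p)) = a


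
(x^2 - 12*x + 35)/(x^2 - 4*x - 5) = (x - 7)/(x + 1)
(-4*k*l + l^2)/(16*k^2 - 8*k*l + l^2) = -l/(4*k - l)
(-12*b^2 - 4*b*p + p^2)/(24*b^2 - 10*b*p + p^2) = (2*b + p)/(-4*b + p)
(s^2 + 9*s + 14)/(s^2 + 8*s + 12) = (s + 7)/(s + 6)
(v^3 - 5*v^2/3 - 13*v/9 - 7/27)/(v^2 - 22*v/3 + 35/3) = (9*v^2 + 6*v + 1)/(9*(v - 5))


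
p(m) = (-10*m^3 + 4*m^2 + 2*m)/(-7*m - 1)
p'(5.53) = 15.02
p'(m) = (-30*m^2 + 8*m + 2)/(-7*m - 1) + 7*(-10*m^3 + 4*m^2 + 2*m)/(-7*m - 1)^2 = 2*(70*m^3 + m^2 - 4*m - 1)/(49*m^2 + 14*m + 1)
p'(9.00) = 24.94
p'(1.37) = 3.13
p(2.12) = 4.61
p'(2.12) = 5.28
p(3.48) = 14.43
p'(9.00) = 24.94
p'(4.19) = 11.19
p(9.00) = 108.56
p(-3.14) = 16.34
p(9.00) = 108.56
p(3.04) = 10.68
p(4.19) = 21.66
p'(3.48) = 9.17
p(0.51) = -0.16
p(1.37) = 1.46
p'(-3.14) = -9.75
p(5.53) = 39.23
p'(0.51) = 0.62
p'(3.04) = 7.91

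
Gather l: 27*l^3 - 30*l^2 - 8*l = 27*l^3 - 30*l^2 - 8*l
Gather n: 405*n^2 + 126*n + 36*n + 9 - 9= 405*n^2 + 162*n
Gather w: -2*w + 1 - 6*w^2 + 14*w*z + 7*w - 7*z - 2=-6*w^2 + w*(14*z + 5) - 7*z - 1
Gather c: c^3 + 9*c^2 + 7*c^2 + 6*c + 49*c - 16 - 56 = c^3 + 16*c^2 + 55*c - 72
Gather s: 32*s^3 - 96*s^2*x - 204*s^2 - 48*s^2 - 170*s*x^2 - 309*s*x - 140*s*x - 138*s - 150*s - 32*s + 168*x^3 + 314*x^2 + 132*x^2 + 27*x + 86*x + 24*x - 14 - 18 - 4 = 32*s^3 + s^2*(-96*x - 252) + s*(-170*x^2 - 449*x - 320) + 168*x^3 + 446*x^2 + 137*x - 36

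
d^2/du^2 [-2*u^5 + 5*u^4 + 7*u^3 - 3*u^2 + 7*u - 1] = -40*u^3 + 60*u^2 + 42*u - 6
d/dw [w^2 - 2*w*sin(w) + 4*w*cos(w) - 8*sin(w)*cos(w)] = -4*w*sin(w) - 2*w*cos(w) + 2*w - 2*sin(w) + 4*cos(w) - 8*cos(2*w)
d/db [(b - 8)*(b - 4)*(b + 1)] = 3*b^2 - 22*b + 20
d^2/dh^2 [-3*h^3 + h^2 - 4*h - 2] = 2 - 18*h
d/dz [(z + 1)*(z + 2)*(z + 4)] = 3*z^2 + 14*z + 14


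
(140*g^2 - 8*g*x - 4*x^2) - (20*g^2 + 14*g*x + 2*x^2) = 120*g^2 - 22*g*x - 6*x^2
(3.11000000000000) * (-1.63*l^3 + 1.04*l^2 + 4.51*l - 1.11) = -5.0693*l^3 + 3.2344*l^2 + 14.0261*l - 3.4521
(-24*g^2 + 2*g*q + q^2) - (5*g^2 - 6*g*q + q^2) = -29*g^2 + 8*g*q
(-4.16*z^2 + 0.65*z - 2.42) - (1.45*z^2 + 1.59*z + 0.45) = -5.61*z^2 - 0.94*z - 2.87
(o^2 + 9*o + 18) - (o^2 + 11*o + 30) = -2*o - 12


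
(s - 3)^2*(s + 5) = s^3 - s^2 - 21*s + 45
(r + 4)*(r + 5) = r^2 + 9*r + 20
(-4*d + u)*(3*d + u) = -12*d^2 - d*u + u^2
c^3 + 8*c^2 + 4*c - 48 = (c - 2)*(c + 4)*(c + 6)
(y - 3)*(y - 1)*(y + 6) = y^3 + 2*y^2 - 21*y + 18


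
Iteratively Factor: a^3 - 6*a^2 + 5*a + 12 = (a - 3)*(a^2 - 3*a - 4) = (a - 4)*(a - 3)*(a + 1)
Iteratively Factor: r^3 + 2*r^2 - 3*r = (r + 3)*(r^2 - r) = (r - 1)*(r + 3)*(r)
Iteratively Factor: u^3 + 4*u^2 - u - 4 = (u + 1)*(u^2 + 3*u - 4) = (u - 1)*(u + 1)*(u + 4)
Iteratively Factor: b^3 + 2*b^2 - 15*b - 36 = (b - 4)*(b^2 + 6*b + 9) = (b - 4)*(b + 3)*(b + 3)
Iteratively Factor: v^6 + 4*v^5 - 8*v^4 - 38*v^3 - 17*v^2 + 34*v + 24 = (v - 1)*(v^5 + 5*v^4 - 3*v^3 - 41*v^2 - 58*v - 24) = (v - 1)*(v + 1)*(v^4 + 4*v^3 - 7*v^2 - 34*v - 24) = (v - 1)*(v + 1)*(v + 2)*(v^3 + 2*v^2 - 11*v - 12) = (v - 1)*(v + 1)^2*(v + 2)*(v^2 + v - 12) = (v - 1)*(v + 1)^2*(v + 2)*(v + 4)*(v - 3)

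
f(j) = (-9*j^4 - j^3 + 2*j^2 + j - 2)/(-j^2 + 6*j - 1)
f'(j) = (2*j - 6)*(-9*j^4 - j^3 + 2*j^2 + j - 2)/(-j^2 + 6*j - 1)^2 + (-36*j^3 - 3*j^2 + 4*j + 1)/(-j^2 + 6*j - 1) = (18*j^5 - 161*j^4 + 24*j^3 + 16*j^2 - 8*j + 11)/(j^4 - 12*j^3 + 38*j^2 - 12*j + 1)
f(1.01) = -2.31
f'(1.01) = -6.41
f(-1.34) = 2.43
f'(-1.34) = -5.15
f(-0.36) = 0.67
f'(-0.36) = 1.11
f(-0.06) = 1.51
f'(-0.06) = 6.20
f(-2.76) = 19.49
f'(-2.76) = -19.84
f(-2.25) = 10.91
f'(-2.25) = -13.92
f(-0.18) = 1.00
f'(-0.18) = 2.83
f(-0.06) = 1.51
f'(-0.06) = 6.20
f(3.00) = -92.12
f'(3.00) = -123.25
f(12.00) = 2576.08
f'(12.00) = 222.21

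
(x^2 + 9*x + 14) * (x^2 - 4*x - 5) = x^4 + 5*x^3 - 27*x^2 - 101*x - 70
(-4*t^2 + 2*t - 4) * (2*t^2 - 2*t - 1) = -8*t^4 + 12*t^3 - 8*t^2 + 6*t + 4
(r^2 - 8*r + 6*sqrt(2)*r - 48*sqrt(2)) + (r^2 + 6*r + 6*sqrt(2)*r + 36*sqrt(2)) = 2*r^2 - 2*r + 12*sqrt(2)*r - 12*sqrt(2)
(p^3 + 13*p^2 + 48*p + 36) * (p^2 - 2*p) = p^5 + 11*p^4 + 22*p^3 - 60*p^2 - 72*p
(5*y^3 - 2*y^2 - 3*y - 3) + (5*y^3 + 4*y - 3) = 10*y^3 - 2*y^2 + y - 6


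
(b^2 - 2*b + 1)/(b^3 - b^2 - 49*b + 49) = (b - 1)/(b^2 - 49)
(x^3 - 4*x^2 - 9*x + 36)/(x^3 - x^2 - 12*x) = (x - 3)/x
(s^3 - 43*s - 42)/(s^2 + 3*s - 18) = (s^2 - 6*s - 7)/(s - 3)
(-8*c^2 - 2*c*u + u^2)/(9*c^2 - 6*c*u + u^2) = (-8*c^2 - 2*c*u + u^2)/(9*c^2 - 6*c*u + u^2)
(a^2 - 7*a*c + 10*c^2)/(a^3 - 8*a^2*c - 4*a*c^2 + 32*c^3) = (a - 5*c)/(a^2 - 6*a*c - 16*c^2)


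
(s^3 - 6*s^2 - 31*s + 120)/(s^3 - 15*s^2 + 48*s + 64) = (s^2 + 2*s - 15)/(s^2 - 7*s - 8)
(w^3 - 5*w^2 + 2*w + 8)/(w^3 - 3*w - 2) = (w - 4)/(w + 1)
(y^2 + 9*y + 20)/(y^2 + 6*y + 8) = (y + 5)/(y + 2)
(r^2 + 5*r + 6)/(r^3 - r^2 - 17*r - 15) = (r + 2)/(r^2 - 4*r - 5)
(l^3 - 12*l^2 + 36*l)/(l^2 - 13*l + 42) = l*(l - 6)/(l - 7)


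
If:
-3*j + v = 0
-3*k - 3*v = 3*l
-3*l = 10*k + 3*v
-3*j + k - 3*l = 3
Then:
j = 1/2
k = 0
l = -3/2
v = 3/2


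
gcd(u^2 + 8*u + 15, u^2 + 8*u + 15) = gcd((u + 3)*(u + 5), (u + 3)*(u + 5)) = u^2 + 8*u + 15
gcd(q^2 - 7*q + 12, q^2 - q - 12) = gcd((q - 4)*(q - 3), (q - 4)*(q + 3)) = q - 4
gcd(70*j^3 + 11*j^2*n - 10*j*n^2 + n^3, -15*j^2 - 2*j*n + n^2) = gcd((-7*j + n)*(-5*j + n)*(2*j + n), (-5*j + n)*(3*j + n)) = 5*j - n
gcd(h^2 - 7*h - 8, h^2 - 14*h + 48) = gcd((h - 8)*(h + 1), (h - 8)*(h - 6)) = h - 8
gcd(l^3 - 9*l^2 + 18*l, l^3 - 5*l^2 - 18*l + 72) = l^2 - 9*l + 18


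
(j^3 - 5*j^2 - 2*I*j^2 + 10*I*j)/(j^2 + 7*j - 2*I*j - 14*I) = j*(j - 5)/(j + 7)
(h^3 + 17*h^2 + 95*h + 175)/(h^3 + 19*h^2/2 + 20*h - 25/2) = 2*(h + 7)/(2*h - 1)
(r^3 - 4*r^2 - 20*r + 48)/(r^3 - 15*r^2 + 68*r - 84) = (r + 4)/(r - 7)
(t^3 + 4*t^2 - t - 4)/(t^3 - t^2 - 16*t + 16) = (t + 1)/(t - 4)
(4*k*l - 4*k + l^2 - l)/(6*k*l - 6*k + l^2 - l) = (4*k + l)/(6*k + l)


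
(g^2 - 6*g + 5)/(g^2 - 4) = (g^2 - 6*g + 5)/(g^2 - 4)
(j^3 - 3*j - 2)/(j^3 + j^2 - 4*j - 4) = (j + 1)/(j + 2)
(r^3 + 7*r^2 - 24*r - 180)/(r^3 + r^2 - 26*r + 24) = (r^2 + r - 30)/(r^2 - 5*r + 4)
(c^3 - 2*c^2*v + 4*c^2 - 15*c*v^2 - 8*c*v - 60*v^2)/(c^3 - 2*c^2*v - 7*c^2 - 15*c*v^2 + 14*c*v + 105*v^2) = (c + 4)/(c - 7)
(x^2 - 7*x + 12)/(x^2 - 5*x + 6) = (x - 4)/(x - 2)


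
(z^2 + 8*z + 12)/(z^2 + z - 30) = (z + 2)/(z - 5)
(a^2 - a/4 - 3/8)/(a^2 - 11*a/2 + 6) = (8*a^2 - 2*a - 3)/(4*(2*a^2 - 11*a + 12))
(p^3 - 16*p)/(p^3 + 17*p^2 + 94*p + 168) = p*(p - 4)/(p^2 + 13*p + 42)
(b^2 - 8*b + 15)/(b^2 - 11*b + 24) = (b - 5)/(b - 8)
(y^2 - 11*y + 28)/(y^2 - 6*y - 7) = (y - 4)/(y + 1)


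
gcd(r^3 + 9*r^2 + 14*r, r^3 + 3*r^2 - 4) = r + 2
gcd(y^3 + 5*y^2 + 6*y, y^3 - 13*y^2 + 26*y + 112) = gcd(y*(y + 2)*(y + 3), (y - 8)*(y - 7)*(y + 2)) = y + 2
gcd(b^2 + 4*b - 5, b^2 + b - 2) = b - 1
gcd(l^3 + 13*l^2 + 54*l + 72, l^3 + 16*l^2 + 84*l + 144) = l^2 + 10*l + 24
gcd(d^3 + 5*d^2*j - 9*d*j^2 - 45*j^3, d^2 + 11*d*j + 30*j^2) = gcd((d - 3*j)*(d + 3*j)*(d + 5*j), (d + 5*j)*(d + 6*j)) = d + 5*j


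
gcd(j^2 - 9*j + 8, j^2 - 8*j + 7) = j - 1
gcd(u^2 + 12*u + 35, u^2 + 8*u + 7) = u + 7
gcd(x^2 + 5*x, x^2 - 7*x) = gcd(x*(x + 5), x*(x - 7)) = x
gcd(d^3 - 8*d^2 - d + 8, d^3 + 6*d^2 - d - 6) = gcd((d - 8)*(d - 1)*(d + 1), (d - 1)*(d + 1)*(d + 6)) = d^2 - 1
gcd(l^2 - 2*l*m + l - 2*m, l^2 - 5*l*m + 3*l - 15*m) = 1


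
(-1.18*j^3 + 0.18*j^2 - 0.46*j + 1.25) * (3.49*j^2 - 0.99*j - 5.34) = -4.1182*j^5 + 1.7964*j^4 + 4.5176*j^3 + 3.8567*j^2 + 1.2189*j - 6.675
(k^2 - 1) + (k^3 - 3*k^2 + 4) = k^3 - 2*k^2 + 3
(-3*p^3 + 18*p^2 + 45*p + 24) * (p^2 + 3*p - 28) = -3*p^5 + 9*p^4 + 183*p^3 - 345*p^2 - 1188*p - 672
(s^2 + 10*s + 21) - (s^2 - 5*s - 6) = 15*s + 27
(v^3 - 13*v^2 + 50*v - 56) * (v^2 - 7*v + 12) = v^5 - 20*v^4 + 153*v^3 - 562*v^2 + 992*v - 672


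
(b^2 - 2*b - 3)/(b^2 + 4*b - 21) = (b + 1)/(b + 7)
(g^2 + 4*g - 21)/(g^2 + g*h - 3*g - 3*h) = (g + 7)/(g + h)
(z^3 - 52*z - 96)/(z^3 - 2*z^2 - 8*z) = (z^2 - 2*z - 48)/(z*(z - 4))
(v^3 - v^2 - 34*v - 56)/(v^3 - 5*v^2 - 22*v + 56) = (v + 2)/(v - 2)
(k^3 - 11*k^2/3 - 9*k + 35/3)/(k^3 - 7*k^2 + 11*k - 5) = (k + 7/3)/(k - 1)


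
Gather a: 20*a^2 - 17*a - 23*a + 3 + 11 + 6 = 20*a^2 - 40*a + 20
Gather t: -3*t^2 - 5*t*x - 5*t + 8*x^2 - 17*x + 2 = -3*t^2 + t*(-5*x - 5) + 8*x^2 - 17*x + 2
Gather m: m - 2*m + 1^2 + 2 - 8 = -m - 5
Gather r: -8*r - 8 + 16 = 8 - 8*r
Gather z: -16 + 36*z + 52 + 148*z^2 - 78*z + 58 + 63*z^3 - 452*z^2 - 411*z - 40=63*z^3 - 304*z^2 - 453*z + 54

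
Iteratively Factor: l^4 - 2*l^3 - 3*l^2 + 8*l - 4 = (l - 1)*(l^3 - l^2 - 4*l + 4) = (l - 2)*(l - 1)*(l^2 + l - 2) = (l - 2)*(l - 1)*(l + 2)*(l - 1)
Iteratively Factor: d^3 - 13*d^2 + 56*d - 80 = (d - 4)*(d^2 - 9*d + 20) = (d - 4)^2*(d - 5)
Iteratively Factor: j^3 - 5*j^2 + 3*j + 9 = (j - 3)*(j^2 - 2*j - 3) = (j - 3)*(j + 1)*(j - 3)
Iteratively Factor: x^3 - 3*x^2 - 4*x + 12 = (x - 3)*(x^2 - 4) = (x - 3)*(x + 2)*(x - 2)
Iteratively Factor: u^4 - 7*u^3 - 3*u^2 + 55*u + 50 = (u - 5)*(u^3 - 2*u^2 - 13*u - 10) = (u - 5)*(u + 2)*(u^2 - 4*u - 5) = (u - 5)*(u + 1)*(u + 2)*(u - 5)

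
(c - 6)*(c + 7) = c^2 + c - 42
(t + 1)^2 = t^2 + 2*t + 1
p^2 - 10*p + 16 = (p - 8)*(p - 2)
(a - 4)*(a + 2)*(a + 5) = a^3 + 3*a^2 - 18*a - 40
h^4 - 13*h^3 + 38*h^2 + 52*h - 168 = (h - 7)*(h - 6)*(h - 2)*(h + 2)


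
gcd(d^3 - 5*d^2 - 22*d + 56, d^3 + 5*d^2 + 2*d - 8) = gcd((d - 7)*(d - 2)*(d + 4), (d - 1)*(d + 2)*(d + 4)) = d + 4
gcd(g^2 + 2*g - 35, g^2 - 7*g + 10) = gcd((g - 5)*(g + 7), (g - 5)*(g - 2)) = g - 5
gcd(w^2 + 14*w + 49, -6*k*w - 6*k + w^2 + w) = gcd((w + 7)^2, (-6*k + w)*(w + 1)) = 1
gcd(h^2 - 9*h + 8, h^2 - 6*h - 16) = h - 8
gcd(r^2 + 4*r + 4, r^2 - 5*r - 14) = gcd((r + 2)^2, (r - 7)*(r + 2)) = r + 2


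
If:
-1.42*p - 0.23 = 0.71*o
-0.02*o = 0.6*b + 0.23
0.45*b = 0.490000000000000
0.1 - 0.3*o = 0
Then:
No Solution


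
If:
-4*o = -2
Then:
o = 1/2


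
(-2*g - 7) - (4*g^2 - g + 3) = -4*g^2 - g - 10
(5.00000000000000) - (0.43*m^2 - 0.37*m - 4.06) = -0.43*m^2 + 0.37*m + 9.06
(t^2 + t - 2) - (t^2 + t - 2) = 0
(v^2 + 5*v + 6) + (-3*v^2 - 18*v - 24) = -2*v^2 - 13*v - 18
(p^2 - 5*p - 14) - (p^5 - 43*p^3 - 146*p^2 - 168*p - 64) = -p^5 + 43*p^3 + 147*p^2 + 163*p + 50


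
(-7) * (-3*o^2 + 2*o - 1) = 21*o^2 - 14*o + 7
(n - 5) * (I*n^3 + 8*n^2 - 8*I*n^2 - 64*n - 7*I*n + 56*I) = I*n^4 + 8*n^3 - 13*I*n^3 - 104*n^2 + 33*I*n^2 + 320*n + 91*I*n - 280*I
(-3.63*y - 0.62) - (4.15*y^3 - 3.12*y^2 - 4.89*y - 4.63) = -4.15*y^3 + 3.12*y^2 + 1.26*y + 4.01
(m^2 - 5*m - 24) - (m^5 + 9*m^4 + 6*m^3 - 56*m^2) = -m^5 - 9*m^4 - 6*m^3 + 57*m^2 - 5*m - 24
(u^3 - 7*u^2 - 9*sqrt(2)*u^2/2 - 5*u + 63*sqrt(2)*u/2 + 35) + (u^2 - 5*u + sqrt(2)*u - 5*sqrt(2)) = u^3 - 9*sqrt(2)*u^2/2 - 6*u^2 - 10*u + 65*sqrt(2)*u/2 - 5*sqrt(2) + 35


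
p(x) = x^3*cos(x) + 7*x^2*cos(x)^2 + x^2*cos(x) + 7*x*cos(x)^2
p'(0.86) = -1.44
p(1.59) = -0.12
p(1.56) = 0.07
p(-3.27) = 75.18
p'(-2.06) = -25.52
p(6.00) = 513.01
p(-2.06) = 5.49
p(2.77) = 36.51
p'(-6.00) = -41.20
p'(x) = -x^3*sin(x) - 14*x^2*sin(x)*cos(x) - x^2*sin(x) + 3*x^2*cos(x) - 14*x*sin(x)*cos(x) + 14*x*cos(x)^2 + 2*x*cos(x) + 7*cos(x)^2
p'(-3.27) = -47.17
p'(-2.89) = -72.42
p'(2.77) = 52.09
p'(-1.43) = 0.53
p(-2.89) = 51.15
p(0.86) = 5.66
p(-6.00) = 20.77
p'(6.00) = 427.28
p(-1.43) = -0.04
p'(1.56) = -6.72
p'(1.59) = -5.64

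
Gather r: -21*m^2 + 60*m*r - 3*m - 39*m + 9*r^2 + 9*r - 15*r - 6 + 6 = -21*m^2 - 42*m + 9*r^2 + r*(60*m - 6)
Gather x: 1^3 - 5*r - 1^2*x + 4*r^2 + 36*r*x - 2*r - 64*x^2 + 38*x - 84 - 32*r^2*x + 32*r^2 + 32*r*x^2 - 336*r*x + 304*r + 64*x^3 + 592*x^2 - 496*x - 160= 36*r^2 + 297*r + 64*x^3 + x^2*(32*r + 528) + x*(-32*r^2 - 300*r - 459) - 243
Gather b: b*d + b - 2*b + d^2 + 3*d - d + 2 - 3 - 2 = b*(d - 1) + d^2 + 2*d - 3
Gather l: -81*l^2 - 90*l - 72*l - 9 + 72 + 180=-81*l^2 - 162*l + 243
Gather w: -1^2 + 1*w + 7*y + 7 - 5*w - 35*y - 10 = -4*w - 28*y - 4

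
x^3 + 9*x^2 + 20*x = x*(x + 4)*(x + 5)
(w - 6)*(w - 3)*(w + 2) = w^3 - 7*w^2 + 36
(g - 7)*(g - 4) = g^2 - 11*g + 28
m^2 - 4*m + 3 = (m - 3)*(m - 1)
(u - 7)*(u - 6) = u^2 - 13*u + 42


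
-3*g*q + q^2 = q*(-3*g + q)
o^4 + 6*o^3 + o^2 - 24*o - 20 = (o - 2)*(o + 1)*(o + 2)*(o + 5)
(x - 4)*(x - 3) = x^2 - 7*x + 12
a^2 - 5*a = a*(a - 5)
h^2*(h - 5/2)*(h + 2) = h^4 - h^3/2 - 5*h^2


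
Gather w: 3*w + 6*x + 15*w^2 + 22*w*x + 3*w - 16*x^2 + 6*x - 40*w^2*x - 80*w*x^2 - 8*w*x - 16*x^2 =w^2*(15 - 40*x) + w*(-80*x^2 + 14*x + 6) - 32*x^2 + 12*x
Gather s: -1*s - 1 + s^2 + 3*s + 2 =s^2 + 2*s + 1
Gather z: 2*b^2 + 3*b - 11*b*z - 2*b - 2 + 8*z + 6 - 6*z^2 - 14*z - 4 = 2*b^2 + b - 6*z^2 + z*(-11*b - 6)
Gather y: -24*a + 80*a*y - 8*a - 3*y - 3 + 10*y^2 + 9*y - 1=-32*a + 10*y^2 + y*(80*a + 6) - 4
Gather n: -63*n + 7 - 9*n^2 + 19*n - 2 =-9*n^2 - 44*n + 5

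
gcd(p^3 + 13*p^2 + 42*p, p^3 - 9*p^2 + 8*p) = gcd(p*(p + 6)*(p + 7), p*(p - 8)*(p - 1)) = p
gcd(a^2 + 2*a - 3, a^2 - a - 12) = a + 3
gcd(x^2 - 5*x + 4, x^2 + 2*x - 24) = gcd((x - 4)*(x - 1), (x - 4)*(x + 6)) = x - 4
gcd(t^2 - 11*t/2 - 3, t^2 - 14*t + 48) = t - 6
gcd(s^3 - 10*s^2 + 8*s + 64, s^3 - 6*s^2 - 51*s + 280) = s - 8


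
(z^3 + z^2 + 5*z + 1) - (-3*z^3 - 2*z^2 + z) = 4*z^3 + 3*z^2 + 4*z + 1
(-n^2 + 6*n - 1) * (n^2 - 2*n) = -n^4 + 8*n^3 - 13*n^2 + 2*n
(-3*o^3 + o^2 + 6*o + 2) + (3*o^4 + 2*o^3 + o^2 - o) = 3*o^4 - o^3 + 2*o^2 + 5*o + 2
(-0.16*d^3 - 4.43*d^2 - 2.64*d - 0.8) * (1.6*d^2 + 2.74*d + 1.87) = -0.256*d^5 - 7.5264*d^4 - 16.6614*d^3 - 16.7977*d^2 - 7.1288*d - 1.496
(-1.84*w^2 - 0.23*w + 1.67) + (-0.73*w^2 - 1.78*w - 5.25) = -2.57*w^2 - 2.01*w - 3.58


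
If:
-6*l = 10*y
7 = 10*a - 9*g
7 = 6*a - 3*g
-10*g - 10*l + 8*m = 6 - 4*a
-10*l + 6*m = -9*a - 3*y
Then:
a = 7/4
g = 7/6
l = 475/86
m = 8501/1032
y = -285/86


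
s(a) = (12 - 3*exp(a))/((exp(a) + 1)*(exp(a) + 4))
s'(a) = -(12 - 3*exp(a))*exp(a)/((exp(a) + 1)*(exp(a) + 4)^2) - (12 - 3*exp(a))*exp(a)/((exp(a) + 1)^2*(exp(a) + 4)) - 3*exp(a)/((exp(a) + 1)*(exp(a) + 4))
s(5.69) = -0.01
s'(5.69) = 0.01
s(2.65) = -0.11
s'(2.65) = 0.04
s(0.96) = 0.17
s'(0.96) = -0.52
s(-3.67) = 2.89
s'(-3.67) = -0.11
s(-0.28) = 1.17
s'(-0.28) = -0.96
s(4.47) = -0.03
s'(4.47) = 0.03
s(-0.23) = 1.12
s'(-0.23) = -0.96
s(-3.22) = 2.83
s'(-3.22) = -0.17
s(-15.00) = 3.00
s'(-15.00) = 0.00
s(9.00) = 0.00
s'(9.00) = 0.00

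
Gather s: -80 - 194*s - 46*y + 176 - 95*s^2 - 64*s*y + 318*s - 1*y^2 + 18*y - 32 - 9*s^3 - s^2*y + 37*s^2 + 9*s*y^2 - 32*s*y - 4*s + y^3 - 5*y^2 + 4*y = -9*s^3 + s^2*(-y - 58) + s*(9*y^2 - 96*y + 120) + y^3 - 6*y^2 - 24*y + 64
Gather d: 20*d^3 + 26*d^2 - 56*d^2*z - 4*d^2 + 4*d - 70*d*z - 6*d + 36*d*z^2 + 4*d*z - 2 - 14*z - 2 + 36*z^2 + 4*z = 20*d^3 + d^2*(22 - 56*z) + d*(36*z^2 - 66*z - 2) + 36*z^2 - 10*z - 4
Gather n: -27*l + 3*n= -27*l + 3*n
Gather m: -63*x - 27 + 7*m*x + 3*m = m*(7*x + 3) - 63*x - 27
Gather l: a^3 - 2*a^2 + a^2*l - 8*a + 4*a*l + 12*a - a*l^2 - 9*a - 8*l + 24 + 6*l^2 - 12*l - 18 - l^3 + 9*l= a^3 - 2*a^2 - 5*a - l^3 + l^2*(6 - a) + l*(a^2 + 4*a - 11) + 6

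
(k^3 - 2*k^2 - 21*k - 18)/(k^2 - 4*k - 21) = (k^2 - 5*k - 6)/(k - 7)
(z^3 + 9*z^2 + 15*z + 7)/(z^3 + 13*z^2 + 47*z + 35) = (z + 1)/(z + 5)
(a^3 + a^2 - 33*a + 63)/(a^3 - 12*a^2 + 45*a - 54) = (a + 7)/(a - 6)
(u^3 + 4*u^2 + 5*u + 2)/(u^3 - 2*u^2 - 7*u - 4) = (u + 2)/(u - 4)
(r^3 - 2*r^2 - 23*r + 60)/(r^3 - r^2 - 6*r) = (r^2 + r - 20)/(r*(r + 2))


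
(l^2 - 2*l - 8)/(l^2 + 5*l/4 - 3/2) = 4*(l - 4)/(4*l - 3)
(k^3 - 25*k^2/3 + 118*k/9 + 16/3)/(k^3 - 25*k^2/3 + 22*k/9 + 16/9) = (3*k^2 - 26*k + 48)/(3*k^2 - 26*k + 16)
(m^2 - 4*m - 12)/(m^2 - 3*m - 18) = (m + 2)/(m + 3)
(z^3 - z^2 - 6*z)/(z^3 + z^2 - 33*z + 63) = z*(z + 2)/(z^2 + 4*z - 21)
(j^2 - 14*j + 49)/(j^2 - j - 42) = (j - 7)/(j + 6)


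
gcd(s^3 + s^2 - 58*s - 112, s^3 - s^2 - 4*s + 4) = s + 2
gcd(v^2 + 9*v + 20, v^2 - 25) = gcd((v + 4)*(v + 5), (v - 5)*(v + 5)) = v + 5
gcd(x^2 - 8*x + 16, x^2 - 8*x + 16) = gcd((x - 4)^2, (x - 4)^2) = x^2 - 8*x + 16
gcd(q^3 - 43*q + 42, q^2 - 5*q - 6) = q - 6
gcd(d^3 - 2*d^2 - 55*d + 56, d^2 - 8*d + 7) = d - 1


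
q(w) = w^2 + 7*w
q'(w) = 2*w + 7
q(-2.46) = -11.17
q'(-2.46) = 2.08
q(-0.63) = -4.01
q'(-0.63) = 5.74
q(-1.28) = -7.32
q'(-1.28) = 4.44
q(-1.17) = -6.82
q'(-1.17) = 4.66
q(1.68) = 14.58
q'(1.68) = 10.36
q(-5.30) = -9.01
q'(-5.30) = -3.60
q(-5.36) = -8.79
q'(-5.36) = -3.72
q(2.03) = 18.33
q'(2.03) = 11.06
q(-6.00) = -6.00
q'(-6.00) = -5.00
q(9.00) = 144.00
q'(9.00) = 25.00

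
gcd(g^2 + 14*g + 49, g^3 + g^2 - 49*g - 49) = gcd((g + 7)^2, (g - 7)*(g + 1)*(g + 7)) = g + 7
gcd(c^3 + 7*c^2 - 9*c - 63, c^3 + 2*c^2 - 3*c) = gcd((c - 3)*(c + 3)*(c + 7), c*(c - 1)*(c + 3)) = c + 3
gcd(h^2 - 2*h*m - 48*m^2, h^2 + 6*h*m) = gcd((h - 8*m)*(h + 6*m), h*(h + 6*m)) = h + 6*m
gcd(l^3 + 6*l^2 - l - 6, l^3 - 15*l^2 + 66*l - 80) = 1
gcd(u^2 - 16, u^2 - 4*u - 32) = u + 4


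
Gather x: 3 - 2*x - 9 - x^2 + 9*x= -x^2 + 7*x - 6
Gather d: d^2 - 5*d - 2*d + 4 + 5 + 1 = d^2 - 7*d + 10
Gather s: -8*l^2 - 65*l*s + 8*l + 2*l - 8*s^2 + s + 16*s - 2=-8*l^2 + 10*l - 8*s^2 + s*(17 - 65*l) - 2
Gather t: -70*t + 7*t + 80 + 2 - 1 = 81 - 63*t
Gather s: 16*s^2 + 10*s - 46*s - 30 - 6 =16*s^2 - 36*s - 36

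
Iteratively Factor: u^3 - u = (u)*(u^2 - 1) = u*(u - 1)*(u + 1)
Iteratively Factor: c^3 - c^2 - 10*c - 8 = (c - 4)*(c^2 + 3*c + 2) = (c - 4)*(c + 1)*(c + 2)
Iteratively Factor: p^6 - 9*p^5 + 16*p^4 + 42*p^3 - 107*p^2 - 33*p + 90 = (p + 1)*(p^5 - 10*p^4 + 26*p^3 + 16*p^2 - 123*p + 90) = (p - 1)*(p + 1)*(p^4 - 9*p^3 + 17*p^2 + 33*p - 90) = (p - 1)*(p + 1)*(p + 2)*(p^3 - 11*p^2 + 39*p - 45) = (p - 3)*(p - 1)*(p + 1)*(p + 2)*(p^2 - 8*p + 15) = (p - 5)*(p - 3)*(p - 1)*(p + 1)*(p + 2)*(p - 3)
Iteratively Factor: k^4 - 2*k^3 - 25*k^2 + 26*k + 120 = (k + 2)*(k^3 - 4*k^2 - 17*k + 60) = (k - 5)*(k + 2)*(k^2 + k - 12) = (k - 5)*(k - 3)*(k + 2)*(k + 4)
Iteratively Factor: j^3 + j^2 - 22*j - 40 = (j - 5)*(j^2 + 6*j + 8) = (j - 5)*(j + 4)*(j + 2)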